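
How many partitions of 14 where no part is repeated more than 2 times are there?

57

A partial list (first 12 by largest part):
14
1 + 13
2 + 12
1 + 1 + 12
3 + 11
1 + 2 + 11
4 + 10
1 + 3 + 10
2 + 2 + 10
1 + 1 + 2 + 10
5 + 9
1 + 4 + 9
…and 45 more, for 57 total.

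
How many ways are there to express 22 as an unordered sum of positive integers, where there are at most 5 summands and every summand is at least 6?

11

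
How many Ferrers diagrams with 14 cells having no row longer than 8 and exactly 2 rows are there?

Listing the qualifying partitions of 14:
8,6
7,7
That's 2 in total.

2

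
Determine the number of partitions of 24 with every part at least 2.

320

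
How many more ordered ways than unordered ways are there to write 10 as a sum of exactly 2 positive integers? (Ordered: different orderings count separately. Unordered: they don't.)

4

Ordered (compositions into 2 parts): C(9,1) = 9.
Unordered (partitions into 2 parts): 5.
Difference: 9 − 5 = 4.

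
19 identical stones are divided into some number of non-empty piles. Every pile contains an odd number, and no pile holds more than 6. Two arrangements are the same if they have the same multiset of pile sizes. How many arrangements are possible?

The partitions of 19 that satisfy the conditions:
5+5+5+3+1
5+5+5+1+1+1+1
5+5+3+3+3
5+5+3+3+1+1+1
5+5+3+1+1+1+1+1+1
5+5+1+1+1+1+1+1+1+1+1
5+3+3+3+3+1+1
5+3+3+3+1+1+1+1+1
5+3+3+1+1+1+1+1+1+1+1
5+3+1+1+1+1+1+1+1+1+1+1+1
5+1+1+1+1+1+1+1+1+1+1+1+1+1+1
3+3+3+3+3+3+1
3+3+3+3+3+1+1+1+1
3+3+3+3+1+1+1+1+1+1+1
3+3+3+1+1+1+1+1+1+1+1+1+1
3+3+1+1+1+1+1+1+1+1+1+1+1+1+1
3+1+1+1+1+1+1+1+1+1+1+1+1+1+1+1+1
1+1+1+1+1+1+1+1+1+1+1+1+1+1+1+1+1+1+1
That's 18 in total.

18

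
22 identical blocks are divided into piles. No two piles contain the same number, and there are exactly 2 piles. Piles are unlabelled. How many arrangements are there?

Enumerating:
21,1
20,2
19,3
18,4
17,5
16,6
15,7
14,8
13,9
12,10

10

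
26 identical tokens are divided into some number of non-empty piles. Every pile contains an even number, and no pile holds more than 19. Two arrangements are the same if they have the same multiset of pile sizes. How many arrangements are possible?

Counting exhaustively, 94 partitions satisfy the conditions.

94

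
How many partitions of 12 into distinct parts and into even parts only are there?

4

They are:
12
10, 2
8, 4
6, 4, 2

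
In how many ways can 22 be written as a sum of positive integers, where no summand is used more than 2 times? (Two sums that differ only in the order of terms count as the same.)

297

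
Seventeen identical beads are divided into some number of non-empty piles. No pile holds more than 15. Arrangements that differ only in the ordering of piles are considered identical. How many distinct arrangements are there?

Direct enumeration gives 295 partitions.

295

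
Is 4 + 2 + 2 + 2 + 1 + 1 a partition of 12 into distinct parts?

The parts sum to 12, and the condition 'all summands are distinct' is violated.

No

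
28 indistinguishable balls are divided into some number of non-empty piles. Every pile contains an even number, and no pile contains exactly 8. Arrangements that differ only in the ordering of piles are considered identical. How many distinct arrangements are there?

93

There are 93 such partitions.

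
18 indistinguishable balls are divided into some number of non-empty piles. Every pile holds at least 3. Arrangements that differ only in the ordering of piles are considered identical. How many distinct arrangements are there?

A partial list (first 12 by largest part):
18
3, 15
4, 14
5, 13
6, 12
3, 3, 12
7, 11
3, 4, 11
8, 10
3, 5, 10
4, 4, 10
9, 9
…and 21 more, for 33 total.

33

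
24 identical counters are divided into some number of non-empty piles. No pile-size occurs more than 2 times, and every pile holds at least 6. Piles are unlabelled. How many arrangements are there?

Enumerating:
24
18 + 6
17 + 7
16 + 8
15 + 9
14 + 10
13 + 11
12 + 12
12 + 6 + 6
11 + 7 + 6
10 + 8 + 6
10 + 7 + 7
9 + 9 + 6
9 + 8 + 7
That's 14 in total.

14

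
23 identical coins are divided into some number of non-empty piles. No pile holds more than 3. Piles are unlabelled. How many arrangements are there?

A partial list (first 12 by largest part):
2,3,3,3,3,3,3,3
1,1,3,3,3,3,3,3,3
1,2,2,3,3,3,3,3,3
1,1,1,2,3,3,3,3,3,3
1,1,1,1,1,3,3,3,3,3,3
2,2,2,2,3,3,3,3,3
1,1,2,2,2,3,3,3,3,3
1,1,1,1,2,2,3,3,3,3,3
1,1,1,1,1,1,2,3,3,3,3,3
1,1,1,1,1,1,1,1,3,3,3,3,3
1,2,2,2,2,2,3,3,3,3
1,1,1,2,2,2,2,3,3,3,3
…and 44 more, for 56 total.

56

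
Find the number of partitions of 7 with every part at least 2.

4

Listing the qualifying partitions of 7:
7
5 + 2
4 + 3
3 + 2 + 2
That's 4 in total.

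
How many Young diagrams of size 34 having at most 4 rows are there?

A full systematic count gives 411.

411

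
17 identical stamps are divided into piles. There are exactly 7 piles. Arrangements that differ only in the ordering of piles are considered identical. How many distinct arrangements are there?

38

A partial list (first 12 by largest part):
11 + 1 + 1 + 1 + 1 + 1 + 1
10 + 2 + 1 + 1 + 1 + 1 + 1
9 + 3 + 1 + 1 + 1 + 1 + 1
9 + 2 + 2 + 1 + 1 + 1 + 1
8 + 4 + 1 + 1 + 1 + 1 + 1
8 + 3 + 2 + 1 + 1 + 1 + 1
8 + 2 + 2 + 2 + 1 + 1 + 1
7 + 5 + 1 + 1 + 1 + 1 + 1
7 + 4 + 2 + 1 + 1 + 1 + 1
7 + 3 + 3 + 1 + 1 + 1 + 1
7 + 3 + 2 + 2 + 1 + 1 + 1
7 + 2 + 2 + 2 + 2 + 1 + 1
…and 26 more, for 38 total.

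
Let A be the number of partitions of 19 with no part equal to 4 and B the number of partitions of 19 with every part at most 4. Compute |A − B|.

Partitions of 19 with no part equal to 4: 314.
Partitions of 19 with every part at most 4: 94.
|314 − 94| = 220.

220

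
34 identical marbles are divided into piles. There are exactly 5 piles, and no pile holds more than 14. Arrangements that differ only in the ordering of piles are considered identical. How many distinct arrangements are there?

Direct enumeration gives 309 partitions.

309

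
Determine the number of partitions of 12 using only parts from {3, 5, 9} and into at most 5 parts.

2

They are:
9 + 3
3 + 3 + 3 + 3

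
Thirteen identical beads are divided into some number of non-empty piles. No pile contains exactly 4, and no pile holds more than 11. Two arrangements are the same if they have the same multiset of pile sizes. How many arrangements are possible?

69

There are too many to list fully; the first 12 (by largest part) are:
2 + 11
1 + 1 + 11
3 + 10
1 + 2 + 10
1 + 1 + 1 + 10
1 + 3 + 9
2 + 2 + 9
1 + 1 + 2 + 9
1 + 1 + 1 + 1 + 9
5 + 8
2 + 3 + 8
1 + 1 + 3 + 8
…and 57 more, for 69 total.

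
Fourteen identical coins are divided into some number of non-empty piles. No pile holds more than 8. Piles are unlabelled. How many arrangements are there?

116

Direct enumeration gives 116 partitions.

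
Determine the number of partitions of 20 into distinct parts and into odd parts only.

7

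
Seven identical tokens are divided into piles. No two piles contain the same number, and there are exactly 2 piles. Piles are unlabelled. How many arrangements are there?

3

Enumerating:
1 + 6
2 + 5
3 + 4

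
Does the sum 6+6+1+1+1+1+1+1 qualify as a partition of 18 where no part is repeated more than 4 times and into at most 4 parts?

The parts sum to 18, and the condition 'no summand is used more than 4 times' is violated.

No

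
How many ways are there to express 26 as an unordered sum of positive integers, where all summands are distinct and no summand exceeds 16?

132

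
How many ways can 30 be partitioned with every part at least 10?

8

They are:
30
20 + 10
19 + 11
18 + 12
17 + 13
16 + 14
15 + 15
10 + 10 + 10
Counting gives 8.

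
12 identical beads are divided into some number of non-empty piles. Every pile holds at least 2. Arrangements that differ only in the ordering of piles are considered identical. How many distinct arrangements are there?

21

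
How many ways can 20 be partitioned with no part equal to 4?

396

Direct enumeration gives 396 partitions.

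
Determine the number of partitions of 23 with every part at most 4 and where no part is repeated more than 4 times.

27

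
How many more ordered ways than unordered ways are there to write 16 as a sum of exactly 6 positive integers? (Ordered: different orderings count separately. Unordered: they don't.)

2968

Ordered (compositions into 6 parts): C(15,5) = 3003.
Unordered (partitions into 6 parts): 35.
Difference: 3003 − 35 = 2968.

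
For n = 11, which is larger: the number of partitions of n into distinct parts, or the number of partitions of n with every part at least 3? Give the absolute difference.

6

Partitions of 11 into distinct parts: 12.
Partitions of 11 with every part at least 3: 6.
|12 − 6| = 6.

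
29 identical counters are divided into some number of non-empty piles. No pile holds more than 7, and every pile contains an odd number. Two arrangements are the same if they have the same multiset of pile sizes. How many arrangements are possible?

79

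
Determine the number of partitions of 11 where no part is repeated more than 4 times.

44

There are too many to list fully; the first 12 (by largest part) are:
11
1,10
2,9
1,1,9
3,8
1,2,8
1,1,1,8
4,7
1,3,7
2,2,7
1,1,2,7
1,1,1,1,7
…and 32 more, for 44 total.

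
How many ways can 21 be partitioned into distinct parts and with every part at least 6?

7

They are:
21
15+6
14+7
13+8
12+9
11+10
8+7+6
Counting gives 7.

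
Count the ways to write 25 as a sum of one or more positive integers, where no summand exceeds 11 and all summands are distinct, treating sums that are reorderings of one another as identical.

There are too many to list fully; the first 12 (by largest part) are:
4+10+11
1+3+10+11
5+9+11
1+4+9+11
2+3+9+11
6+8+11
1+5+8+11
2+4+8+11
1+2+3+8+11
1+6+7+11
2+5+7+11
3+4+7+11
…and 44 more, for 56 total.

56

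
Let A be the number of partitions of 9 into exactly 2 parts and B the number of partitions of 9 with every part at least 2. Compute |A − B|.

Partitions of 9 into exactly 2 parts: 4.
Partitions of 9 with every part at least 2: 8.
|4 − 8| = 4.

4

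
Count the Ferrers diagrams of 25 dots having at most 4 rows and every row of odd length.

They are:
25
23,1,1
21,3,1
19,5,1
19,3,3
17,7,1
17,5,3
15,9,1
15,7,3
15,5,5
13,11,1
13,9,3
13,7,5
11,11,3
11,9,5
11,7,7
9,9,7

17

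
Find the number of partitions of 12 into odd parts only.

15

Enumerating:
11+1
9+3
9+1+1+1
7+5
7+3+1+1
7+1+1+1+1+1
5+5+1+1
5+3+3+1
5+3+1+1+1+1
5+1+1+1+1+1+1+1
3+3+3+3
3+3+3+1+1+1
3+3+1+1+1+1+1+1
3+1+1+1+1+1+1+1+1+1
1+1+1+1+1+1+1+1+1+1+1+1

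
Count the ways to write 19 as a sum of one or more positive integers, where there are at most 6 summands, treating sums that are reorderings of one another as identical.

235

Systematic enumeration (by largest part, then next-largest, …) yields 235.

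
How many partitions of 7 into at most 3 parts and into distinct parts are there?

5

Enumerating:
7
6, 1
5, 2
4, 3
4, 2, 1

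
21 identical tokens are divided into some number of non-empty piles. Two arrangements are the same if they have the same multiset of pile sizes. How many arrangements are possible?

Direct enumeration gives 792 partitions.

792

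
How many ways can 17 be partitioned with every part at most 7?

201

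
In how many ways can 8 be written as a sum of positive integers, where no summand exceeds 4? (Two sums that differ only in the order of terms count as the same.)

15

Enumerating:
4+4
4+3+1
4+2+2
4+2+1+1
4+1+1+1+1
3+3+2
3+3+1+1
3+2+2+1
3+2+1+1+1
3+1+1+1+1+1
2+2+2+2
2+2+2+1+1
2+2+1+1+1+1
2+1+1+1+1+1+1
1+1+1+1+1+1+1+1
That's 15 in total.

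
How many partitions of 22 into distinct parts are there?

89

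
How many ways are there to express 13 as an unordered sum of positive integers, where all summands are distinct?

18

They are:
13
12,1
11,2
10,3
10,2,1
9,4
9,3,1
8,5
8,4,1
8,3,2
7,6
7,5,1
7,4,2
7,3,2,1
6,5,2
6,4,3
6,4,2,1
5,4,3,1
That's 18 in total.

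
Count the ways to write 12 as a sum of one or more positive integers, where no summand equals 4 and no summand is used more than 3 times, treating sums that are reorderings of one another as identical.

34

There are too many to list fully; the first 12 (by largest part) are:
12
11,1
10,2
10,1,1
9,3
9,2,1
9,1,1,1
8,3,1
8,2,2
8,2,1,1
7,5
7,3,2
…and 22 more, for 34 total.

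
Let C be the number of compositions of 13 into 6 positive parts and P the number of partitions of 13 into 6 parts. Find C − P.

Ordered (compositions into 6 parts): C(12,5) = 792.
Unordered (partitions into 6 parts): 14.
Difference: 792 − 14 = 778.

778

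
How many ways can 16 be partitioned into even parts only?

22

The partitions of 16 that satisfy the conditions:
16
14+2
12+4
12+2+2
10+6
10+4+2
10+2+2+2
8+8
8+6+2
8+4+4
8+4+2+2
8+2+2+2+2
6+6+4
6+6+2+2
6+4+4+2
6+4+2+2+2
6+2+2+2+2+2
4+4+4+4
4+4+4+2+2
4+4+2+2+2+2
4+2+2+2+2+2+2
2+2+2+2+2+2+2+2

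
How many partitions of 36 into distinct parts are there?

668

Enumerating by decreasing first part gives 668 partitions in all.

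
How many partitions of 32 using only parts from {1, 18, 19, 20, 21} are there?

5

They are:
21 + 1 + 1 + 1 + 1 + 1 + 1 + 1 + 1 + 1 + 1 + 1
20 + 1 + 1 + 1 + 1 + 1 + 1 + 1 + 1 + 1 + 1 + 1 + 1
19 + 1 + 1 + 1 + 1 + 1 + 1 + 1 + 1 + 1 + 1 + 1 + 1 + 1
18 + 1 + 1 + 1 + 1 + 1 + 1 + 1 + 1 + 1 + 1 + 1 + 1 + 1 + 1
1 + 1 + 1 + 1 + 1 + 1 + 1 + 1 + 1 + 1 + 1 + 1 + 1 + 1 + 1 + 1 + 1 + 1 + 1 + 1 + 1 + 1 + 1 + 1 + 1 + 1 + 1 + 1 + 1 + 1 + 1 + 1
That's 5 in total.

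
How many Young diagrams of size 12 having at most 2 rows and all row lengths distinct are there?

6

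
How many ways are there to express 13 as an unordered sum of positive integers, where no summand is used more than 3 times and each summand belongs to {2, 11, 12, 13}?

Enumerating:
13
2+11
Counting gives 2.

2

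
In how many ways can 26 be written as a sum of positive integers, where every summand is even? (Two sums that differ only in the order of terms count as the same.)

Systematic enumeration (by largest part, then next-largest, …) yields 101.

101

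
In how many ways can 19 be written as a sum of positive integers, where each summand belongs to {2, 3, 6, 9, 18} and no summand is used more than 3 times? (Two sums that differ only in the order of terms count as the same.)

Listing the qualifying partitions of 19:
9, 6, 2, 2
9, 3, 3, 2, 2
6, 6, 3, 2, 2
6, 3, 3, 3, 2, 2

4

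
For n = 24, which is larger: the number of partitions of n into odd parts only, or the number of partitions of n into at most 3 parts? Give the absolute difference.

Partitions of 24 into odd parts only: 122.
Partitions of 24 into at most 3 parts: 61.
|122 − 61| = 61.

61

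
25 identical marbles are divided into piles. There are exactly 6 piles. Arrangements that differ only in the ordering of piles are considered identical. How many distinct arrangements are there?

235

Systematic enumeration (by largest part, then next-largest, …) yields 235.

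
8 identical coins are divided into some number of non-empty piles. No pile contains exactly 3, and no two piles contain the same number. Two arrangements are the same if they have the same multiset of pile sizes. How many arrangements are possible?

4

Listing the qualifying partitions of 8:
8
1 + 7
2 + 6
1 + 2 + 5
That's 4 in total.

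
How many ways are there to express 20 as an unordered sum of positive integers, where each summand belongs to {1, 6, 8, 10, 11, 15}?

Enumerating:
1,1,1,1,1,15
1,8,11
1,1,1,6,11
1,1,1,1,1,1,1,1,1,11
10,10
1,1,8,10
1,1,1,1,6,10
1,1,1,1,1,1,1,1,1,1,10
1,1,1,1,8,8
6,6,8
1,1,1,1,1,1,6,8
1,1,1,1,1,1,1,1,1,1,1,1,8
1,1,6,6,6
1,1,1,1,1,1,1,1,6,6
1,1,1,1,1,1,1,1,1,1,1,1,1,1,6
1,1,1,1,1,1,1,1,1,1,1,1,1,1,1,1,1,1,1,1
Counting gives 16.

16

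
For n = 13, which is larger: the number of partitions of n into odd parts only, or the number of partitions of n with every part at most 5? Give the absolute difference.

Partitions of 13 into odd parts only: 18.
Partitions of 13 with every part at most 5: 57.
|18 − 57| = 39.

39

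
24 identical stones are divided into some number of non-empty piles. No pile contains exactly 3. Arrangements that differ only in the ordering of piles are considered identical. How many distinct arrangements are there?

783

Enumerating by decreasing first part gives 783 partitions in all.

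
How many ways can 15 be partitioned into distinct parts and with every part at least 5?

They are:
15
10,5
9,6
8,7
That's 4 in total.

4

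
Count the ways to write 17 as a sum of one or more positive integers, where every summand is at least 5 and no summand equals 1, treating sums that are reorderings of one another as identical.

7

Listing the qualifying partitions of 17:
17
5, 12
6, 11
7, 10
8, 9
5, 5, 7
5, 6, 6
That's 7 in total.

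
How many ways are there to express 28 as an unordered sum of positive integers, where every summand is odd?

222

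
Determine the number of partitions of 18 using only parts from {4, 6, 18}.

3

Enumerating:
18
6,6,6
6,4,4,4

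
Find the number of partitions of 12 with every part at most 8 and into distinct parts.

10

Listing the qualifying partitions of 12:
4 + 8
1 + 3 + 8
5 + 7
1 + 4 + 7
2 + 3 + 7
1 + 5 + 6
2 + 4 + 6
1 + 2 + 3 + 6
3 + 4 + 5
1 + 2 + 4 + 5
That's 10 in total.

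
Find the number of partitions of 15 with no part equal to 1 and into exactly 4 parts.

11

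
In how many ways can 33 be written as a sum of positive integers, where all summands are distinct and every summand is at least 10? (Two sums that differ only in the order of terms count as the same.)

The partitions of 33 that satisfy the conditions:
33
23 + 10
22 + 11
21 + 12
20 + 13
19 + 14
18 + 15
17 + 16
12 + 11 + 10

9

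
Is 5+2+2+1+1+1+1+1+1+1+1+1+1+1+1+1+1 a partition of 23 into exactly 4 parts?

The parts sum to 23, and the condition 'there are exactly 4 summands' is violated.

No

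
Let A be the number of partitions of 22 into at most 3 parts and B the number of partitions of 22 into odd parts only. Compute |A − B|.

Partitions of 22 into at most 3 parts: 52.
Partitions of 22 into odd parts only: 89.
|52 − 89| = 37.

37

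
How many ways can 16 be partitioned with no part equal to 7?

201

Enumerating by decreasing first part gives 201 partitions in all.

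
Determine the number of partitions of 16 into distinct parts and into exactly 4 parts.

9

Listing the qualifying partitions of 16:
10 + 3 + 2 + 1
9 + 4 + 2 + 1
8 + 5 + 2 + 1
8 + 4 + 3 + 1
7 + 6 + 2 + 1
7 + 5 + 3 + 1
7 + 4 + 3 + 2
6 + 5 + 4 + 1
6 + 5 + 3 + 2
Counting gives 9.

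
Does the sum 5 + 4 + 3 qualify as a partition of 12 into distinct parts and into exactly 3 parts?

Yes

The parts sum to 12, and the condition 'all summands are distinct' holds; the condition 'there are exactly 3 summands' holds.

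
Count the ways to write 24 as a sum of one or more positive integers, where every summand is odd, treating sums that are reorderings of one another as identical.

122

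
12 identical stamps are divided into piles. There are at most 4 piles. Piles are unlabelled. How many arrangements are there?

There are too many to list fully; the first 12 (by largest part) are:
12
1 + 11
2 + 10
1 + 1 + 10
3 + 9
1 + 2 + 9
1 + 1 + 1 + 9
4 + 8
1 + 3 + 8
2 + 2 + 8
1 + 1 + 2 + 8
5 + 7
…and 22 more, for 34 total.

34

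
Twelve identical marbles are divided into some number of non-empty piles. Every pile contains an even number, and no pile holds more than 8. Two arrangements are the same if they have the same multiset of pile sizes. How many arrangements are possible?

9

Listing the qualifying partitions of 12:
8, 4
8, 2, 2
6, 6
6, 4, 2
6, 2, 2, 2
4, 4, 4
4, 4, 2, 2
4, 2, 2, 2, 2
2, 2, 2, 2, 2, 2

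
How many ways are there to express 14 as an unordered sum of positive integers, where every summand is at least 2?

A partial list (first 12 by largest part):
14
2, 12
3, 11
4, 10
2, 2, 10
5, 9
2, 3, 9
6, 8
2, 4, 8
3, 3, 8
2, 2, 2, 8
7, 7
…and 22 more, for 34 total.

34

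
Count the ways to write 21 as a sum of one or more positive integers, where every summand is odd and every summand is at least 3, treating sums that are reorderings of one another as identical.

12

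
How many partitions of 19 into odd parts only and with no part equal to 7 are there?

There are too many to list fully; the first 12 (by largest part) are:
19
1,1,17
1,3,15
1,1,1,1,15
1,5,13
3,3,13
1,1,1,3,13
1,1,1,1,1,1,13
3,5,11
1,1,1,5,11
1,1,3,3,11
1,1,1,1,1,3,11
…and 27 more, for 39 total.

39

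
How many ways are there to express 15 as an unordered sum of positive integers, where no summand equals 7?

A full systematic count gives 154.

154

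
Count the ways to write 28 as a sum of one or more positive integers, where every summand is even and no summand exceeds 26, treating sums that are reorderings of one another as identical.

134

A full systematic count gives 134.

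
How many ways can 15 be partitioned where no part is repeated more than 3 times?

Counting exhaustively, 105 partitions satisfy the conditions.

105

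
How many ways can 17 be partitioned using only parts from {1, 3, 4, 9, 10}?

A partial list (first 12 by largest part):
10, 4, 3
10, 4, 1, 1, 1
10, 3, 3, 1
10, 3, 1, 1, 1, 1
10, 1, 1, 1, 1, 1, 1, 1
9, 4, 4
9, 4, 3, 1
9, 4, 1, 1, 1, 1
9, 3, 3, 1, 1
9, 3, 1, 1, 1, 1, 1
9, 1, 1, 1, 1, 1, 1, 1, 1
4, 4, 4, 4, 1
…and 17 more, for 29 total.

29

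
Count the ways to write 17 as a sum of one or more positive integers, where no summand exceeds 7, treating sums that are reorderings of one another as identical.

201

Enumerating by decreasing first part gives 201 partitions in all.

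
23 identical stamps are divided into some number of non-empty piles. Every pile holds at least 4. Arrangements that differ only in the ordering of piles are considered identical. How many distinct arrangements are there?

There are too many to list fully; the first 12 (by largest part) are:
23
19+4
18+5
17+6
16+7
15+8
15+4+4
14+9
14+5+4
13+10
13+6+4
13+5+5
…and 27 more, for 39 total.

39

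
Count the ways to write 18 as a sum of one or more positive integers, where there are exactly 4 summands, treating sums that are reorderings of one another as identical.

A partial list (first 12 by largest part):
15,1,1,1
14,2,1,1
13,3,1,1
13,2,2,1
12,4,1,1
12,3,2,1
12,2,2,2
11,5,1,1
11,4,2,1
11,3,3,1
11,3,2,2
10,6,1,1
…and 35 more, for 47 total.

47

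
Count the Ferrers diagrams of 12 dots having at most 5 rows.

47

There are too many to list fully; the first 12 (by largest part) are:
12
1+11
2+10
1+1+10
3+9
1+2+9
1+1+1+9
4+8
1+3+8
2+2+8
1+1+2+8
1+1+1+1+8
…and 35 more, for 47 total.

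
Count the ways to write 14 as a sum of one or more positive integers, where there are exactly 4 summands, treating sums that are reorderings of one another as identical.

Enumerating:
11 + 1 + 1 + 1
10 + 2 + 1 + 1
9 + 3 + 1 + 1
9 + 2 + 2 + 1
8 + 4 + 1 + 1
8 + 3 + 2 + 1
8 + 2 + 2 + 2
7 + 5 + 1 + 1
7 + 4 + 2 + 1
7 + 3 + 3 + 1
7 + 3 + 2 + 2
6 + 6 + 1 + 1
6 + 5 + 2 + 1
6 + 4 + 3 + 1
6 + 4 + 2 + 2
6 + 3 + 3 + 2
5 + 5 + 3 + 1
5 + 5 + 2 + 2
5 + 4 + 4 + 1
5 + 4 + 3 + 2
5 + 3 + 3 + 3
4 + 4 + 4 + 2
4 + 4 + 3 + 3

23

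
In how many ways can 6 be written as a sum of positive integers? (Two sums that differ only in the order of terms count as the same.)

Listing the qualifying partitions of 6:
6
5,1
4,2
4,1,1
3,3
3,2,1
3,1,1,1
2,2,2
2,2,1,1
2,1,1,1,1
1,1,1,1,1,1
Counting gives 11.

11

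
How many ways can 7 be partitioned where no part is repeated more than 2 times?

The partitions of 7 that satisfy the conditions:
7
6, 1
5, 2
5, 1, 1
4, 3
4, 2, 1
3, 3, 1
3, 2, 2
3, 2, 1, 1

9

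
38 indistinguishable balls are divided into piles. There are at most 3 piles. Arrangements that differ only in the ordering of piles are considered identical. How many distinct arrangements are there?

140

Enumerating by decreasing first part gives 140 partitions in all.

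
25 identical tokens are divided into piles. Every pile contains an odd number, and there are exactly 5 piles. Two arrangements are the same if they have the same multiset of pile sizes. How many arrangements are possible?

30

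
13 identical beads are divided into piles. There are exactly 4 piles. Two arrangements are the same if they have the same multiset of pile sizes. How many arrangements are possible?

18

The partitions of 13 that satisfy the conditions:
10,1,1,1
9,2,1,1
8,3,1,1
8,2,2,1
7,4,1,1
7,3,2,1
7,2,2,2
6,5,1,1
6,4,2,1
6,3,3,1
6,3,2,2
5,5,2,1
5,4,3,1
5,4,2,2
5,3,3,2
4,4,4,1
4,4,3,2
4,3,3,3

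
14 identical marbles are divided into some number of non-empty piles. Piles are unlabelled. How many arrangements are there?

Systematic enumeration (by largest part, then next-largest, …) yields 135.

135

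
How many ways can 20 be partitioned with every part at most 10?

530

Direct enumeration gives 530 partitions.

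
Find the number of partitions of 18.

385

There are 385 such partitions.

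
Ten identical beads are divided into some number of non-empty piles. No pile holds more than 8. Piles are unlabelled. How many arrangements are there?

40

There are too many to list fully; the first 12 (by largest part) are:
8, 2
8, 1, 1
7, 3
7, 2, 1
7, 1, 1, 1
6, 4
6, 3, 1
6, 2, 2
6, 2, 1, 1
6, 1, 1, 1, 1
5, 5
5, 4, 1
…and 28 more, for 40 total.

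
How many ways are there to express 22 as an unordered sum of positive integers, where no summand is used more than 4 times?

628

A full systematic count gives 628.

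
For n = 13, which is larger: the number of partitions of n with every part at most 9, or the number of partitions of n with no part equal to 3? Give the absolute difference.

Partitions of 13 with every part at most 9: 94.
Partitions of 13 with no part equal to 3: 59.
|94 − 59| = 35.

35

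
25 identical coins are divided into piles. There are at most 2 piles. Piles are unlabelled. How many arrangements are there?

Enumerating:
25
24,1
23,2
22,3
21,4
20,5
19,6
18,7
17,8
16,9
15,10
14,11
13,12

13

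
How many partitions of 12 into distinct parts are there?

15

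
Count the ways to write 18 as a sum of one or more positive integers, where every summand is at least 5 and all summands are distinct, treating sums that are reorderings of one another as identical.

6

Enumerating:
18
13 + 5
12 + 6
11 + 7
10 + 8
7 + 6 + 5
That's 6 in total.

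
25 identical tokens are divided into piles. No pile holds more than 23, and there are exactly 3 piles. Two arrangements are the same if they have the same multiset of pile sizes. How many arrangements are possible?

52

A partial list (first 12 by largest part):
23,1,1
22,2,1
21,3,1
21,2,2
20,4,1
20,3,2
19,5,1
19,4,2
19,3,3
18,6,1
18,5,2
18,4,3
…and 40 more, for 52 total.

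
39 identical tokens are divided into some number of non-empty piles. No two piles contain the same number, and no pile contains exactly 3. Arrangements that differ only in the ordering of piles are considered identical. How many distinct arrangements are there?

583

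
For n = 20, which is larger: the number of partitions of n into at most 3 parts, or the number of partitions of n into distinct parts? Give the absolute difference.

Partitions of 20 into at most 3 parts: 44.
Partitions of 20 into distinct parts: 64.
|44 − 64| = 20.

20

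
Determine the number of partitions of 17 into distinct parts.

38

There are too many to list fully; the first 12 (by largest part) are:
17
16,1
15,2
14,3
14,2,1
13,4
13,3,1
12,5
12,4,1
12,3,2
11,6
11,5,1
…and 26 more, for 38 total.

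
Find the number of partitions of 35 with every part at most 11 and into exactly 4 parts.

18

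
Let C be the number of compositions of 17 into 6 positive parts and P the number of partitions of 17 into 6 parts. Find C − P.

Compositions: C(16,5) = 4368.
Unordered (partitions into 6 parts): 44.
Difference: 4368 − 44 = 4324.

4324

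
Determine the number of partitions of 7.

They are:
7
1+6
2+5
1+1+5
3+4
1+2+4
1+1+1+4
1+3+3
2+2+3
1+1+2+3
1+1+1+1+3
1+2+2+2
1+1+1+2+2
1+1+1+1+1+2
1+1+1+1+1+1+1
Counting gives 15.

15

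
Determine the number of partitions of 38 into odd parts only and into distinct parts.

37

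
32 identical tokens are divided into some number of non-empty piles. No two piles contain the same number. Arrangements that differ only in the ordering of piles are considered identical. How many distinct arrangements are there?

There are 390 such partitions.

390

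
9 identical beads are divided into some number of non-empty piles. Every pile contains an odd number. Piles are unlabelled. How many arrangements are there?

8

Enumerating:
9
1 + 1 + 7
1 + 3 + 5
1 + 1 + 1 + 1 + 5
3 + 3 + 3
1 + 1 + 1 + 3 + 3
1 + 1 + 1 + 1 + 1 + 1 + 3
1 + 1 + 1 + 1 + 1 + 1 + 1 + 1 + 1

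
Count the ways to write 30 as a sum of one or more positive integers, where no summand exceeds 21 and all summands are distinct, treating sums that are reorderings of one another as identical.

There are 271 such partitions.

271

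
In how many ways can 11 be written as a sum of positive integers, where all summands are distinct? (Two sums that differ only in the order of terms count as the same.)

12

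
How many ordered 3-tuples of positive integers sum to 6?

A composition of 6 into 3 positive parts is chosen by placing 2 dividers among the 5 gaps between 6 units: C(5,2) = 10.

10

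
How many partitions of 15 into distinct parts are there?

A partial list (first 12 by largest part):
15
1 + 14
2 + 13
3 + 12
1 + 2 + 12
4 + 11
1 + 3 + 11
5 + 10
1 + 4 + 10
2 + 3 + 10
6 + 9
1 + 5 + 9
…and 15 more, for 27 total.

27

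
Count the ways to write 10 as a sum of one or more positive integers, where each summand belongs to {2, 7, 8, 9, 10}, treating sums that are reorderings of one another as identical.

The partitions of 10 that satisfy the conditions:
10
2, 8
2, 2, 2, 2, 2
That's 3 in total.

3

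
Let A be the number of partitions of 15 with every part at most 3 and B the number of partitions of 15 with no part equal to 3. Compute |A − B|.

Partitions of 15 with every part at most 3: 27.
Partitions of 15 with no part equal to 3: 99.
|27 − 99| = 72.

72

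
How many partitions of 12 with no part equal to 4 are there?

55

There are too many to list fully; the first 12 (by largest part) are:
12
1, 11
2, 10
1, 1, 10
3, 9
1, 2, 9
1, 1, 1, 9
1, 3, 8
2, 2, 8
1, 1, 2, 8
1, 1, 1, 1, 8
5, 7
…and 43 more, for 55 total.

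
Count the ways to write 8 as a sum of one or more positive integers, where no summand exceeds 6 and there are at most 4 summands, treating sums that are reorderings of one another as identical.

Enumerating:
6, 2
6, 1, 1
5, 3
5, 2, 1
5, 1, 1, 1
4, 4
4, 3, 1
4, 2, 2
4, 2, 1, 1
3, 3, 2
3, 3, 1, 1
3, 2, 2, 1
2, 2, 2, 2
That's 13 in total.

13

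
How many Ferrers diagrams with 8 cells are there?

Enumerating:
8
7+1
6+2
6+1+1
5+3
5+2+1
5+1+1+1
4+4
4+3+1
4+2+2
4+2+1+1
4+1+1+1+1
3+3+2
3+3+1+1
3+2+2+1
3+2+1+1+1
3+1+1+1+1+1
2+2+2+2
2+2+2+1+1
2+2+1+1+1+1
2+1+1+1+1+1+1
1+1+1+1+1+1+1+1
That's 22 in total.

22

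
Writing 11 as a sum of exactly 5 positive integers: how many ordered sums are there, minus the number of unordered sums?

200

Compositions: C(10,4) = 210.
Partitions of 11 into exactly 5 parts: 10.
Difference: 210 − 10 = 200.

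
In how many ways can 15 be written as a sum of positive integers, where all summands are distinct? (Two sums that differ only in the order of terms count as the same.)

27

There are too many to list fully; the first 12 (by largest part) are:
15
14 + 1
13 + 2
12 + 3
12 + 2 + 1
11 + 4
11 + 3 + 1
10 + 5
10 + 4 + 1
10 + 3 + 2
9 + 6
9 + 5 + 1
…and 15 more, for 27 total.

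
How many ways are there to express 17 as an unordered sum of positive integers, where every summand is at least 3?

25

The partitions of 17 that satisfy the conditions:
17
14+3
13+4
12+5
11+6
11+3+3
10+7
10+4+3
9+8
9+5+3
9+4+4
8+6+3
8+5+4
8+3+3+3
7+7+3
7+6+4
7+5+5
7+4+3+3
6+6+5
6+5+3+3
6+4+4+3
5+5+4+3
5+4+4+4
5+3+3+3+3
4+4+3+3+3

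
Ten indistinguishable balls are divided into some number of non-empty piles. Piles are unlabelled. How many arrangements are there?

A partial list (first 12 by largest part):
10
9, 1
8, 2
8, 1, 1
7, 3
7, 2, 1
7, 1, 1, 1
6, 4
6, 3, 1
6, 2, 2
6, 2, 1, 1
6, 1, 1, 1, 1
…and 30 more, for 42 total.

42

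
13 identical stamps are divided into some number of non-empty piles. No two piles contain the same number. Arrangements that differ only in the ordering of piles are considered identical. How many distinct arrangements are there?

18

Enumerating:
13
12+1
11+2
10+3
10+2+1
9+4
9+3+1
8+5
8+4+1
8+3+2
7+6
7+5+1
7+4+2
7+3+2+1
6+5+2
6+4+3
6+4+2+1
5+4+3+1
That's 18 in total.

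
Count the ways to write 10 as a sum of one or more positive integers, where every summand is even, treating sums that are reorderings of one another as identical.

The partitions of 10 that satisfy the conditions:
10
2 + 8
4 + 6
2 + 2 + 6
2 + 4 + 4
2 + 2 + 2 + 4
2 + 2 + 2 + 2 + 2
Counting gives 7.

7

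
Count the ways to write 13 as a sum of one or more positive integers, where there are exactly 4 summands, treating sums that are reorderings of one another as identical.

They are:
10+1+1+1
9+2+1+1
8+3+1+1
8+2+2+1
7+4+1+1
7+3+2+1
7+2+2+2
6+5+1+1
6+4+2+1
6+3+3+1
6+3+2+2
5+5+2+1
5+4+3+1
5+4+2+2
5+3+3+2
4+4+4+1
4+4+3+2
4+3+3+3

18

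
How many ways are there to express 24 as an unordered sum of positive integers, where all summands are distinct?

Counting exhaustively, 122 partitions satisfy the conditions.

122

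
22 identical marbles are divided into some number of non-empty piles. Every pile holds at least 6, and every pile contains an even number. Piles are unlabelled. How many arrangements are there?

The partitions of 22 that satisfy the conditions:
22
16+6
14+8
12+10
10+6+6
8+8+6
Counting gives 6.

6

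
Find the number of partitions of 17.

297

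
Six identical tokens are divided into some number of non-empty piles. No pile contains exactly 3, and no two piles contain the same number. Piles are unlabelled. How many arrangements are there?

The partitions of 6 that satisfy the conditions:
6
1+5
2+4

3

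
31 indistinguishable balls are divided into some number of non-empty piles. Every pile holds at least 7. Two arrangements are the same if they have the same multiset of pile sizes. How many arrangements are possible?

27

There are too many to list fully; the first 12 (by largest part) are:
31
7, 24
8, 23
9, 22
10, 21
11, 20
12, 19
13, 18
14, 17
7, 7, 17
15, 16
7, 8, 16
…and 15 more, for 27 total.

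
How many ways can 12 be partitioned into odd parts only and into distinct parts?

3

They are:
11, 1
9, 3
7, 5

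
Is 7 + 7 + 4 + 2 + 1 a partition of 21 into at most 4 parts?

The parts sum to 21, and the condition 'there are at most 4 summands' is violated.

No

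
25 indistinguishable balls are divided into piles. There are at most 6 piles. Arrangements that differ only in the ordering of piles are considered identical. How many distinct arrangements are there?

Direct enumeration gives 612 partitions.

612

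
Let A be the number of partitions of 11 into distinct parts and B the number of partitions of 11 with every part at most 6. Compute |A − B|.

Partitions of 11 into distinct parts: 12.
Partitions of 11 with every part at most 6: 44.
|12 − 44| = 32.

32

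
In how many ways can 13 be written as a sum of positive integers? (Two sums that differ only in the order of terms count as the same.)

101

Direct enumeration gives 101 partitions.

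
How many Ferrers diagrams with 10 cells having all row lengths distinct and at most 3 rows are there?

9

Listing the qualifying partitions of 10:
10
1 + 9
2 + 8
3 + 7
1 + 2 + 7
4 + 6
1 + 3 + 6
1 + 4 + 5
2 + 3 + 5
Counting gives 9.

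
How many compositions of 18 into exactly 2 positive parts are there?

17

By stars and bars with positive parts, the count is C(17,1) = 17.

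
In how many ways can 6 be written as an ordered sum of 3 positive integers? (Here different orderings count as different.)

A composition of 6 into 3 positive parts is chosen by placing 2 dividers among the 5 gaps between 6 units: C(5,2) = 10.

10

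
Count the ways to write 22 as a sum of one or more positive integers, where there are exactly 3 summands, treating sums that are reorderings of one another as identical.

40

There are too many to list fully; the first 12 (by largest part) are:
20 + 1 + 1
19 + 2 + 1
18 + 3 + 1
18 + 2 + 2
17 + 4 + 1
17 + 3 + 2
16 + 5 + 1
16 + 4 + 2
16 + 3 + 3
15 + 6 + 1
15 + 5 + 2
15 + 4 + 3
…and 28 more, for 40 total.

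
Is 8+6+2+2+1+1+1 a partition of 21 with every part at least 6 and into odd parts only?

No

The parts sum to 21, and the condition 'every summand is at least 6' is violated.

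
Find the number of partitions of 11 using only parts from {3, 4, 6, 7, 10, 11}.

They are:
11
7, 4
4, 4, 3

3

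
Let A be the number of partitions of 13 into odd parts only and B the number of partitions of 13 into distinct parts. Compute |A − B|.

0

Partitions of 13 into odd parts only: 18.
Partitions of 13 into distinct parts: 18.
|18 − 18| = 0.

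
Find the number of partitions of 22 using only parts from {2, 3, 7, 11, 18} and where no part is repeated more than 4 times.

8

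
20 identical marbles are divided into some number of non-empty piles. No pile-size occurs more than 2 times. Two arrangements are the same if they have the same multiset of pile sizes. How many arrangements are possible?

202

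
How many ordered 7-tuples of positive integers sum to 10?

84

Place 6 bars in the 9 internal gaps of a row of 10 dots: C(9,6) = 84.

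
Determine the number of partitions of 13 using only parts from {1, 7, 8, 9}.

4

Listing the qualifying partitions of 13:
9, 1, 1, 1, 1
8, 1, 1, 1, 1, 1
7, 1, 1, 1, 1, 1, 1
1, 1, 1, 1, 1, 1, 1, 1, 1, 1, 1, 1, 1
That's 4 in total.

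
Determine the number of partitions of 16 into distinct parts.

32

A partial list (first 12 by largest part):
16
15+1
14+2
13+3
13+2+1
12+4
12+3+1
11+5
11+4+1
11+3+2
10+6
10+5+1
…and 20 more, for 32 total.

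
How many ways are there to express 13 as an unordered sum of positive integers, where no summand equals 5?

79

Counting exhaustively, 79 partitions satisfy the conditions.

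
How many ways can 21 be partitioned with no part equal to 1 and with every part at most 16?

Enumerating by decreasing first part gives 160 partitions in all.

160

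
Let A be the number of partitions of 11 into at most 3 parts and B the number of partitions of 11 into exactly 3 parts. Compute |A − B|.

6

Partitions of 11 into at most 3 parts: 16.
Partitions of 11 into exactly 3 parts: 10.
|16 − 10| = 6.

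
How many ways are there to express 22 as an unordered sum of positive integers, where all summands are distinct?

89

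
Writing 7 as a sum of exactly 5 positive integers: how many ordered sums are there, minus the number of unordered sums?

13

Compositions: C(6,4) = 15.
Partitions of 7 into exactly 5 parts: 2.
Difference: 15 − 2 = 13.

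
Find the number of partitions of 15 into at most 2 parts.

They are:
15
14+1
13+2
12+3
11+4
10+5
9+6
8+7

8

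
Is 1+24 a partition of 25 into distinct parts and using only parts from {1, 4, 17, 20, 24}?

Yes

The parts sum to 25, and the condition 'all summands are distinct' holds; the condition 'each summand belongs to {1, 4, 17, 20, 24}' holds.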